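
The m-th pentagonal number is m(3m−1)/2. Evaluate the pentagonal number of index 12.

12·(3·12 − 1)/2 = 12·35/2 = 210.

210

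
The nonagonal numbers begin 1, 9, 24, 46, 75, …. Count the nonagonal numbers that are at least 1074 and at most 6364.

26

The n-th nonagonal number is n(7n−5)/2.
Smallest index with value ≥ 1074: n = 18 (giving 1089).
Largest index with value ≤ 6364: n = 43 (giving 6364).
Indices 18 through 43: 26 terms.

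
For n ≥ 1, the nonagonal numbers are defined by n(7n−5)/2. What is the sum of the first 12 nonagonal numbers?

2080

Σ i(7i−5)/2 = (7Σi² − 5Σi) / 2 over i = 1..12.
Σi = 78 and Σi² = 650.
(7·650 − 5·78) / 2 = 4160/2 = 2080.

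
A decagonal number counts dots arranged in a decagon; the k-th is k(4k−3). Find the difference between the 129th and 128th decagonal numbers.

Consecutive decagonal numbers differ by 8n − 7: here 8·129 − 7 = 1025.

1025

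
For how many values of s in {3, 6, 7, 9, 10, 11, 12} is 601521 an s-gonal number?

s = 3: P(3, 1096) = 601156 and P(3, 1097) = 602253; 601521 is not s-gonal.
s = 6: P(6, 548) = 600060 and P(6, 549) = 602253; 601521 is not s-gonal.
s = 7: P(7, 490) = 599515 and P(7, 491) = 601966; 601521 is not s-gonal.
s = 9: P(9, 414) = 598851 and P(9, 415) = 601750; 601521 is not s-gonal.
s = 10: P(10, 388) = 601012 and P(10, 389) = 604117; 601521 is not s-gonal.
s = 11: P(11, 366) = 601521. ✓
s = 12: P(12, 347) = 600657 and P(12, 348) = 604128; 601521 is not s-gonal.
Hits: s ∈ {11} → 1.

1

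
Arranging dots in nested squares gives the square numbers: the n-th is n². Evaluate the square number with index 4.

16

The 4th square number is n² with n = 4.
4² = 16.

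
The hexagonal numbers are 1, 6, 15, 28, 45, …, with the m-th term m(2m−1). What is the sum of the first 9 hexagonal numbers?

Σ i(2i−1) = 2Σi² − Σi over i = 1..9.
Σi = 45 and Σi² = 285.
2·285 − 1·45 = 525.

525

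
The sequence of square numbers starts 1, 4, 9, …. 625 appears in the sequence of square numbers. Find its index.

We need n² = 625, so n = √625 = 25.

25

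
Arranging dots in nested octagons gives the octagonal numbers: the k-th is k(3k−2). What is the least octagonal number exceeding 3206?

Solve n(3n−2) > 3206 for integer n.
The largest n with value ≤ 3206 is 33 (since 3201 ≤ 3206 < 3400), so the first above is n = 34, value 3400.

3400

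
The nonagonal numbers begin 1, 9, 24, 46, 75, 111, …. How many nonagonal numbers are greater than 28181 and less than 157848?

122

The n-th nonagonal number is n(7n−5)/2.
Smallest index with value > 28181: n = 91 (giving 28756).
Largest index with value < 157848: n = 212 (giving 156774).
Indices 91 through 212: 122 terms.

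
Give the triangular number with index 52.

1378

52·53/2 = 2756/2 = 1378.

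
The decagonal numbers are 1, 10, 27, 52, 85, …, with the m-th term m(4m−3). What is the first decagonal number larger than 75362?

75762

Solve n(4n−3) > 75362 for integer n.
The largest n with value ≤ 75362 is 137 (since 74665 ≤ 75362 < 75762), so the first above is n = 138, value 75762.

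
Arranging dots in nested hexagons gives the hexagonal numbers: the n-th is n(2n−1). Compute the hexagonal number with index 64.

The 64th hexagonal number is n(2n−1) with n = 64.
64·(2·64 − 1) = 64·127 = 8128.

8128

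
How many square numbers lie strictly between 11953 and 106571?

217

The n-th square number is n².
Smallest index with value > 11953: n = 110 (giving 12100).
Largest index with value < 106571: n = 326 (giving 106276).
Indices 110 through 326: 217 terms.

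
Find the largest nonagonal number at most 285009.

283575

Solve n(7n−5)/2 ≤ 285009 for integer n.
n = 285 gives 283575 ≤ 285009, while n = 286 gives 285571 > 285009; so the answer is 283575.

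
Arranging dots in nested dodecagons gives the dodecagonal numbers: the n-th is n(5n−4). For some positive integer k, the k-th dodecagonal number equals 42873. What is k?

Set n(5n−4) = 42873, giving 5n² − 4n − 42873 = 0.
The discriminant is 16 + 20·42873 = 857476, and √857476 = 926.
So n = (4 + 926) / 10 = 930/10 = 93.

93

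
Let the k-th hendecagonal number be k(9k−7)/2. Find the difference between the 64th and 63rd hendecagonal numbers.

Consecutive hendecagonal numbers differ by 9n − 8: here 9·64 − 8 = 568.

568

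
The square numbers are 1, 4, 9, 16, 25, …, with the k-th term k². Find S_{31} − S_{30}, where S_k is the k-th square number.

61

n² − (n−1)² = 2n − 1, so 31² − 30² = 2·31 − 1 = 61.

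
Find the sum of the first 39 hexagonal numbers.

Σ i(2i−1) = 2Σi² − Σi over i = 1..39.
Σi = 780 and Σi² = 20540.
2·20540 − 1·780 = 40300.

40300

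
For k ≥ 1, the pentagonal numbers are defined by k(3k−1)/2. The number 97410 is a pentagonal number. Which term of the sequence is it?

Set n(3n−1)/2 = 97410, giving 3n² − n − 194820 = 0.
The discriminant is 1 + 24·97410 = 2337841, and √2337841 = 1529.
So n = (1 + 1529) / 6 = 1530/6 = 255.
Check: 255·(3·255 − 1)/2 = 97410. ✓

255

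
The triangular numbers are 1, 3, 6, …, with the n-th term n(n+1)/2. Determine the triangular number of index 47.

1128

47·48/2 = 2256/2 = 1128.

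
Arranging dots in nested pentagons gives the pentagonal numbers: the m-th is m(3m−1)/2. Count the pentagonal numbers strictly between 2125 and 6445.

The n-th pentagonal number is n(3n−1)/2.
Smallest index with value > 2125: n = 38 (giving 2147).
Largest index with value < 6445: n = 65 (giving 6305).
Indices 38 through 65: 28 terms.

28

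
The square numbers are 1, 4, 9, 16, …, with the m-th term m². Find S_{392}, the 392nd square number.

153664

The 392nd square number is n² with n = 392.
392² = 153664.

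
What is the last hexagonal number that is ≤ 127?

Solve n(2n−1) ≤ 127 for integer n.
n = 8 gives 120 ≤ 127, while n = 9 gives 153 > 127; so the answer is 120.

120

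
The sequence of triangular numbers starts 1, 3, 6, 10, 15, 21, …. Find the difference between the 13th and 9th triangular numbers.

13·14/2 = 91 and 9·10/2 = 45.
Difference: 91 − 45 = 46.

46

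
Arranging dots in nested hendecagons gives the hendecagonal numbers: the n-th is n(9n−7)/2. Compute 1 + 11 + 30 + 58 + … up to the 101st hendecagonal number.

Σ i(9i−7)/2 = (9Σi² − 7Σi) / 2 over i = 1..101.
Σi = 5151 and Σi² = 348551.
(9·348551 − 7·5151) / 2 = 3100902/2 = 1550451.

1550451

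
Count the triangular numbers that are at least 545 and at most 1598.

The n-th triangular number is n(n+1)/2.
Smallest index with value ≥ 545: n = 33 (giving 561).
Largest index with value ≤ 1598: n = 56 (giving 1596).
Indices 33 through 56: 24 terms.

24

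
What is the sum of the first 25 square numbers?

5525

Σ_{i=1}^{25} i² = 25·26·51/6 = 5525.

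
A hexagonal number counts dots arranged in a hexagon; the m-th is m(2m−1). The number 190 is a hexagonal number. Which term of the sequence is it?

Set n(2n−1) = 190, giving 2n² − n − 190 = 0.
The discriminant is 1 + 8·190 = 1521, and √1521 = 39.
So n = (1 + 39) / 4 = 40/4 = 10.

10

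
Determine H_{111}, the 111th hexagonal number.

The 111th hexagonal number is n(2n−1) with n = 111.
111·(2·111 − 1) = 111·221 = 24531.

24531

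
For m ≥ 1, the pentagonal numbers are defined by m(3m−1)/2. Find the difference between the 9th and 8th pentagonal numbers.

Consecutive pentagonal numbers differ by 3n − 2: here 3·9 − 2 = 25.

25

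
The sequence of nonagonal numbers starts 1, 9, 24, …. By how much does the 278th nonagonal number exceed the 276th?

278·(7·278 − 5)/2 = 269799 and 276·(7·276 − 5)/2 = 265926.
Difference: 269799 − 265926 = 3873.

3873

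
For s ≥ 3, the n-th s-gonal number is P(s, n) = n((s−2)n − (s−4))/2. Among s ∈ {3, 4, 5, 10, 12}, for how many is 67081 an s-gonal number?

s = 3: P(3, 365) = 66795 and P(3, 366) = 67161; 67081 is not s-gonal.
s = 4: P(4, 259) = 67081. ✓
s = 5: P(5, 211) = 66676 and P(5, 212) = 67310; 67081 is not s-gonal.
s = 10: P(10, 129) = 66177 and P(10, 130) = 67210; 67081 is not s-gonal.
s = 12: P(12, 116) = 66816 and P(12, 117) = 67977; 67081 is not s-gonal.
Hits: s ∈ {4} → 1.

1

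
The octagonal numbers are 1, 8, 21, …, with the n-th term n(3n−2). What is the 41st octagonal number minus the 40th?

Consecutive octagonal numbers differ by 6n − 5: here 6·41 − 5 = 241.

241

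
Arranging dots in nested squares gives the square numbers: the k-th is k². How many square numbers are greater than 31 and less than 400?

14

The n-th square number is n².
Smallest index with value > 31: n = 6 (giving 36).
Largest index with value < 400: n = 19 (giving 361).
Indices 6 through 19: 14 terms.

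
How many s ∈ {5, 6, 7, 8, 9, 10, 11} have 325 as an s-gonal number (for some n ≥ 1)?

2

s = 5: P(5, 14) = 287 and P(5, 15) = 330; 325 is not s-gonal.
s = 6: P(6, 13) = 325. ✓
s = 7: P(7, 11) = 286 and P(7, 12) = 342; 325 is not s-gonal.
s = 8: P(8, 10) = 280 and P(8, 11) = 341; 325 is not s-gonal.
s = 9: P(9, 10) = 325. ✓
s = 10: P(10, 9) = 297 and P(10, 10) = 370; 325 is not s-gonal.
s = 11: P(11, 8) = 260 and P(11, 9) = 333; 325 is not s-gonal.
Hits: s ∈ {6, 9} → 2.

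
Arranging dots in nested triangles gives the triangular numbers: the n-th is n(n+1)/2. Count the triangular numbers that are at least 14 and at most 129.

The n-th triangular number is n(n+1)/2.
Smallest index with value ≥ 14: n = 5 (giving 15).
Largest index with value ≤ 129: n = 15 (giving 120).
Indices 5 through 15: 11 terms.

11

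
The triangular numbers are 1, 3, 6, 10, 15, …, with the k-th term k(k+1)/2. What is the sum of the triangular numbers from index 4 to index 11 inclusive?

Σ i(i+1)/2 = (Σi² + Σi) / 2 over i = 4..11.
Σi = 66 − 6 = 60 and Σi² = 506 − 14 = 492.
(1·492 + 1·60) / 2 = 552/2 = 276.

276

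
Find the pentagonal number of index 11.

176

11·(3·11 − 1)/2 = 11·32/2 = 11·16 = 176.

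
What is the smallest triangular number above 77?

Solve n(n+1)/2 > 77 for integer n.
The largest n with value ≤ 77 is 11 (since 66 ≤ 77 < 78), so the first above is n = 12, value 78.

78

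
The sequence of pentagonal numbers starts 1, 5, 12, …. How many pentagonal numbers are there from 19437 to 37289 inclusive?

44

The n-th pentagonal number is n(3n−1)/2.
Smallest index with value ≥ 19437: n = 114 (giving 19437).
Largest index with value ≤ 37289: n = 157 (giving 36895).
Indices 114 through 157: 44 terms.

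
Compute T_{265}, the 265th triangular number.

265·266/2 = 70490/2 = 35245.

35245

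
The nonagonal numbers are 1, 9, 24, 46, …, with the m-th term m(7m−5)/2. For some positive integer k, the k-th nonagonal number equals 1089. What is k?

Set n(7n−5)/2 = 1089, giving 7n² − 5n − 2178 = 0.
The discriminant is 25 + 56·1089 = 61009, and √61009 = 247.
So n = (5 + 247) / 14 = 252/14 = 18.

18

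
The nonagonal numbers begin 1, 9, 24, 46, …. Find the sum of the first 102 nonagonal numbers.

Σ i(7i−5)/2 = (7Σi² − 5Σi) / 2 over i = 1..102.
Σi = 5253 and Σi² = 358955.
(7·358955 − 5·5253) / 2 = 2486420/2 = 1243210.

1243210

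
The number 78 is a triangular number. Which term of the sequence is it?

Set n(n+1)/2 = 78, giving n² + n − 156 = 0.
The discriminant is 1 + 8·78 = 625, and √625 = 25.
So n = (-1 + 25) / 2 = 24/2 = 12.
Check: 12·13/2 = 78. ✓

12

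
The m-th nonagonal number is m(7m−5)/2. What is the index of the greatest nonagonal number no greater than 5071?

38

Solve n(7n−5)/2 ≤ 5071 for integer n.
n = 38 gives 4959 ≤ 5071, while n = 39 gives 5226 > 5071; so the answer is index 38.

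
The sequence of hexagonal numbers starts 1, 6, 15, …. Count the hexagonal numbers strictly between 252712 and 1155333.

405

The n-th hexagonal number is n(2n−1).
Smallest index with value > 252712: n = 356 (giving 253116).
Largest index with value < 1155333: n = 760 (giving 1154440).
Indices 356 through 760: 405 terms.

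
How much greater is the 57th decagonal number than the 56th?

449

Consecutive decagonal numbers differ by 8n − 7: here 8·57 − 7 = 449.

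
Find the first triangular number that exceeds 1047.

Solve n(n+1)/2 > 1047 for integer n.
The largest n with value ≤ 1047 is 45 (since 1035 ≤ 1047 < 1081), so the first above is n = 46, value 1081.

1081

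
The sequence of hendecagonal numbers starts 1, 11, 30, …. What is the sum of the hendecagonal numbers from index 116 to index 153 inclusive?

Σ i(9i−7)/2 = (9Σi² − 7Σi) / 2 over i = 116..153.
Σi = 11781 − 6670 = 5111 and Σi² = 1205589 − 513590 = 691999.
(9·691999 − 7·5111) / 2 = 6192214/2 = 3096107.

3096107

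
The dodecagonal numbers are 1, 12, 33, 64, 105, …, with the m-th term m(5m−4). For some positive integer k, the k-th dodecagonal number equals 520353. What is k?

323

Set n(5n−4) = 520353, giving 5n² − 4n − 520353 = 0.
The discriminant is 16 + 20·520353 = 10407076, and √10407076 = 3226.
So n = (4 + 3226) / 10 = 3230/10 = 323.
Check: 323·(5·323 − 4) = 520353. ✓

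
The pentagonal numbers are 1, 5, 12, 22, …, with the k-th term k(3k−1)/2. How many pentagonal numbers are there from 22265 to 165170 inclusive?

The n-th pentagonal number is n(3n−1)/2.
Smallest index with value ≥ 22265: n = 122 (giving 22265).
Largest index with value ≤ 165170: n = 332 (giving 165170).
Indices 122 through 332: 211 terms.

211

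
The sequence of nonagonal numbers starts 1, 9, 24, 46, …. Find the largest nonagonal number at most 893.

Solve n(7n−5)/2 ≤ 893 for integer n.
n = 16 gives 856 ≤ 893, while n = 17 gives 969 > 893; so the answer is 856.

856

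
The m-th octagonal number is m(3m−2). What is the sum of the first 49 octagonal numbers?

Σ i(3i−2) = 3Σi² − 2Σi over i = 1..49.
Σi = 1225 and Σi² = 40425.
3·40425 − 2·1225 = 118825.

118825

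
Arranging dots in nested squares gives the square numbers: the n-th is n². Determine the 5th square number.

The 5th square number is n² with n = 5.
5² = 25.

25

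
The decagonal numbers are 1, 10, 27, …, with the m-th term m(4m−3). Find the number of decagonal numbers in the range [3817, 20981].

41

The n-th decagonal number is n(4n−3).
Smallest index with value ≥ 3817: n = 32 (giving 4000).
Largest index with value ≤ 20981: n = 72 (giving 20520).
Indices 32 through 72: 41 terms.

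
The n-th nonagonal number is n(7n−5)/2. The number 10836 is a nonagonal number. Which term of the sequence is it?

Set n(7n−5)/2 = 10836, giving 7n² − 5n − 21672 = 0.
The discriminant is 25 + 56·10836 = 606841, and √606841 = 779.
So n = (5 + 779) / 14 = 784/14 = 56.

56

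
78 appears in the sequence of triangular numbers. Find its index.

Set n(n+1)/2 = 78, giving n² + n − 156 = 0.
So n = (-1 + 25) / 2 = 24/2 = 12.

12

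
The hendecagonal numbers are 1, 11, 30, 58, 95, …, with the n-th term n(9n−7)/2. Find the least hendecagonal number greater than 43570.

43758

Solve n(9n−7)/2 > 43570 for integer n.
The largest n with value ≤ 43570 is 98 (since 42875 ≤ 43570 < 43758), so the first above is n = 99, value 43758.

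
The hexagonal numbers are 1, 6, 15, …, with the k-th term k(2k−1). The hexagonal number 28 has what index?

4

Set n(2n−1) = 28, giving 2n² − n − 28 = 0.
So n = (1 + 15) / 4 = 16/4 = 4.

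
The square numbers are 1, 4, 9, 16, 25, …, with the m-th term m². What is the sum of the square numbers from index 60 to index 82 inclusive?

Σ_{i=60}^{82} i² = 187165 − 70210 = 116955.

116955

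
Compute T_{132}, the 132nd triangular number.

8778

The 132nd triangular number is n(n+1)/2 with n = 132.
132·133/2 = 17556/2 = 8778.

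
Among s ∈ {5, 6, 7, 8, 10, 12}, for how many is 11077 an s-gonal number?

s = 5: P(5, 86) = 11051 and P(5, 87) = 11310; 11077 is not s-gonal.
s = 6: P(6, 74) = 10878 and P(6, 75) = 11175; 11077 is not s-gonal.
s = 7: P(7, 66) = 10791 and P(7, 67) = 11122; 11077 is not s-gonal.
s = 8: P(8, 61) = 11041 and P(8, 62) = 11408; 11077 is not s-gonal.
s = 10: P(10, 53) = 11077. ✓
s = 12: P(12, 47) = 10857 and P(12, 48) = 11328; 11077 is not s-gonal.
Hits: s ∈ {10} → 1.

1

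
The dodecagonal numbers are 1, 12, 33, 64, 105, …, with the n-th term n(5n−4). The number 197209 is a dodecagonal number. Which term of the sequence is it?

Set n(5n−4) = 197209, giving 5n² − 4n − 197209 = 0.
The discriminant is 16 + 20·197209 = 3944196, and √3944196 = 1986.
So n = (4 + 1986) / 10 = 1990/10 = 199.
Check: 199·(5·199 − 4) = 197209. ✓

199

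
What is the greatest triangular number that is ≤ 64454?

64261

Solve n(n+1)/2 ≤ 64454 for integer n.
n = 358 gives 64261 ≤ 64454, while n = 359 gives 64620 > 64454; so the answer is 64261.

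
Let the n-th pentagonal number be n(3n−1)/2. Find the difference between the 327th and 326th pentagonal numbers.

Consecutive pentagonal numbers differ by 3n − 2: here 3·327 − 2 = 979.

979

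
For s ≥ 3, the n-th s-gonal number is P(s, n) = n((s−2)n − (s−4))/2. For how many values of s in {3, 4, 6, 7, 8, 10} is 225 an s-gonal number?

s = 3: P(3, 20) = 210 and P(3, 21) = 231; 225 is not s-gonal.
s = 4: P(4, 15) = 225. ✓
s = 6: P(6, 10) = 190 and P(6, 11) = 231; 225 is not s-gonal.
s = 7: P(7, 9) = 189 and P(7, 10) = 235; 225 is not s-gonal.
s = 8: P(8, 9) = 225. ✓
s = 10: P(10, 7) = 175 and P(10, 8) = 232; 225 is not s-gonal.
Hits: s ∈ {4, 8} → 2.

2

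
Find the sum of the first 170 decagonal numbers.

Σ i(4i−3) = 4Σi² − 3Σi over i = 1..170.
Σi = 14535 and Σi² = 1652145.
4·1652145 − 3·14535 = 6564975.

6564975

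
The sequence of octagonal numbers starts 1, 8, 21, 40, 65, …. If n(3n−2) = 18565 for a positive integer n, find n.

79

Set n(3n−2) = 18565, giving 3n² − 2n − 18565 = 0.
The discriminant is 4 + 12·18565 = 222784, and √222784 = 472.
So n = (2 + 472) / 6 = 474/6 = 79.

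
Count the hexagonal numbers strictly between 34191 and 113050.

106

The n-th hexagonal number is n(2n−1).
Smallest index with value > 34191: n = 132 (giving 34716).
Largest index with value < 113050: n = 237 (giving 112101).
Indices 132 through 237: 106 terms.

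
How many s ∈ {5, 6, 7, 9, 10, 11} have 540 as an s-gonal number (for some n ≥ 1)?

s = 5: P(5, 19) = 532 and P(5, 20) = 590; 540 is not s-gonal.
s = 6: P(6, 16) = 496 and P(6, 17) = 561; 540 is not s-gonal.
s = 7: P(7, 15) = 540. ✓
s = 9: P(9, 12) = 474 and P(9, 13) = 559; 540 is not s-gonal.
s = 10: P(10, 12) = 540. ✓
s = 11: P(11, 11) = 506 and P(11, 12) = 606; 540 is not s-gonal.
Hits: s ∈ {7, 10} → 2.

2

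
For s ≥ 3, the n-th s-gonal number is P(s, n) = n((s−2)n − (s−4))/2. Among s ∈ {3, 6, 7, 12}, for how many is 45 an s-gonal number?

s = 3: P(3, 9) = 45. ✓
s = 6: P(6, 5) = 45. ✓
s = 7: P(7, 4) = 34 and P(7, 5) = 55; 45 is not s-gonal.
s = 12: P(12, 3) = 33 and P(12, 4) = 64; 45 is not s-gonal.
Hits: s ∈ {3, 6} → 2.

2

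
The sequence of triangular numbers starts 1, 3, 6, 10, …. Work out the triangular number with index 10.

55

The 10th triangular number is n(n+1)/2 with n = 10.
10·11/2 = 110/2 = 55.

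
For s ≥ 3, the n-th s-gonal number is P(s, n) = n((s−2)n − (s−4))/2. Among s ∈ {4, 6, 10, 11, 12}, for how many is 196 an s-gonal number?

s = 4: P(4, 14) = 196. ✓
s = 6: P(6, 10) = 190 and P(6, 11) = 231; 196 is not s-gonal.
s = 10: P(10, 7) = 175 and P(10, 8) = 232; 196 is not s-gonal.
s = 11: P(11, 7) = 196. ✓
s = 12: P(12, 6) = 156 and P(12, 7) = 217; 196 is not s-gonal.
Hits: s ∈ {4, 11} → 2.

2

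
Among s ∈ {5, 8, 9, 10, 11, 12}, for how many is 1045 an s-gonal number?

s = 5: P(5, 26) = 1001 and P(5, 27) = 1080; 1045 is not s-gonal.
s = 8: P(8, 19) = 1045. ✓
s = 9: P(9, 17) = 969 and P(9, 18) = 1089; 1045 is not s-gonal.
s = 10: P(10, 16) = 976 and P(10, 17) = 1105; 1045 is not s-gonal.
s = 11: P(11, 15) = 960 and P(11, 16) = 1096; 1045 is not s-gonal.
s = 12: P(12, 14) = 924 and P(12, 15) = 1065; 1045 is not s-gonal.
Hits: s ∈ {8} → 1.

1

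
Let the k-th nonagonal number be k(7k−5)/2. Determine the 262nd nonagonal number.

239599

The 262nd nonagonal number is n(7n−5)/2 with n = 262.
262·(7·262 − 5)/2 = 262·1829/2 = 239599.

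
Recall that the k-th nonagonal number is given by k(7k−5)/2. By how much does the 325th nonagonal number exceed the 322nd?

6786

325·(7·325 − 5)/2 = 368875 and 322·(7·322 − 5)/2 = 362089.
Difference: 368875 − 362089 = 6786.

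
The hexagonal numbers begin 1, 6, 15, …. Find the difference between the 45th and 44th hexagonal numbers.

177

Consecutive hexagonal numbers differ by 4n − 3: here 4·45 − 3 = 177.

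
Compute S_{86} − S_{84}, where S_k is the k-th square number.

86² = 7396 and 84² = 7056.
Difference: 7396 − 7056 = 340.

340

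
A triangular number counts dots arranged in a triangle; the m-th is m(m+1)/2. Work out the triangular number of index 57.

The 57th triangular number is n(n+1)/2 with n = 57.
57·58/2 = 3306/2 = 1653.

1653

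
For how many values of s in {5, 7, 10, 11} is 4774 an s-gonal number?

s = 5: P(5, 56) = 4676 and P(5, 57) = 4845; 4774 is not s-gonal.
s = 7: P(7, 44) = 4774. ✓
s = 10: P(10, 34) = 4522 and P(10, 35) = 4795; 4774 is not s-gonal.
s = 11: P(11, 32) = 4496 and P(11, 33) = 4785; 4774 is not s-gonal.
Hits: s ∈ {7} → 1.

1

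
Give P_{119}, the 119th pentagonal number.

21182

The 119th pentagonal number is n(3n−1)/2 with n = 119.
119·(3·119 − 1)/2 = 119·356/2 = 119·178 = 21182.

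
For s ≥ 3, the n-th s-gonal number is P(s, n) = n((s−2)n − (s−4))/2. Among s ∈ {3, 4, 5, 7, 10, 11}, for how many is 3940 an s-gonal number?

s = 3: P(3, 88) = 3916 and P(3, 89) = 4005; 3940 is not s-gonal.
s = 4: P(4, 62) = 3844 and P(4, 63) = 3969; 3940 is not s-gonal.
s = 5: P(5, 51) = 3876 and P(5, 52) = 4030; 3940 is not s-gonal.
s = 7: P(7, 40) = 3940. ✓
s = 10: P(10, 31) = 3751 and P(10, 32) = 4000; 3940 is not s-gonal.
s = 11: P(11, 29) = 3683 and P(11, 30) = 3945; 3940 is not s-gonal.
Hits: s ∈ {7} → 1.

1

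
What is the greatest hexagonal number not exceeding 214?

Solve n(2n−1) ≤ 214 for integer n.
n = 10 gives 190 ≤ 214, while n = 11 gives 231 > 214; so the answer is 190.

190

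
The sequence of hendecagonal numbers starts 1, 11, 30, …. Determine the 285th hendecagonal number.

364515

285·(9·285 − 7)/2 = 285·2558/2 = 285·1279 = 364515.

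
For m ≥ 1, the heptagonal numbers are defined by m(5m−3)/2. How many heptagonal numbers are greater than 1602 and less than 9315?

The n-th heptagonal number is n(5n−3)/2.
Smallest index with value > 1602: n = 26 (giving 1651).
Largest index with value < 9315: n = 61 (giving 9211).
Indices 26 through 61: 36 terms.

36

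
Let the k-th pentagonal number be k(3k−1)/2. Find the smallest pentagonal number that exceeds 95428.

95887

Solve n(3n−1)/2 > 95428 for integer n.
The largest n with value ≤ 95428 is 252 (since 95130 ≤ 95428 < 95887), so the first above is n = 253, value 95887.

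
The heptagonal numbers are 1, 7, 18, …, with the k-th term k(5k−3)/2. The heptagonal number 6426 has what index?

Set n(5n−3)/2 = 6426, giving 5n² − 3n − 12852 = 0.
The discriminant is 9 + 40·6426 = 257049, and √257049 = 507.
So n = (3 + 507) / 10 = 510/10 = 51.

51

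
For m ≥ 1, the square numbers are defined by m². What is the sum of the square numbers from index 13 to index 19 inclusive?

1820

Σ_{i=13}^{19} i² = 2470 − 650 = 1820.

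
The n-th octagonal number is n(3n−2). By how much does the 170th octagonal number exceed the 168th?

170·(3·170 − 2) = 86360 and 168·(3·168 − 2) = 84336.
Difference: 86360 − 84336 = 2024.

2024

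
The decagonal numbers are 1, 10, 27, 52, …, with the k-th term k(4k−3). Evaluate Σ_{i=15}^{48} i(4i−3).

144823

Σ i(4i−3) = 4Σi² − 3Σi over i = 15..48.
Σi = 1176 − 105 = 1071 and Σi² = 38024 − 1015 = 37009.
4·37009 − 3·1071 = 144823.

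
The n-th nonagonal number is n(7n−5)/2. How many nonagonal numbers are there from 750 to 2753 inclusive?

The n-th nonagonal number is n(7n−5)/2.
Smallest index with value ≥ 750: n = 15 (giving 750).
Largest index with value ≤ 2753: n = 28 (giving 2674).
Indices 15 through 28: 14 terms.

14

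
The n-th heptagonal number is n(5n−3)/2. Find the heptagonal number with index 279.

194184

279·(5·279 − 3)/2 = 279·1392/2 = 279·696 = 194184.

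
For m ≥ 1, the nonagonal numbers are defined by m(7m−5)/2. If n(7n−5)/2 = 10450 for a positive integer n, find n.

Set n(7n−5)/2 = 10450, giving 7n² − 5n − 20900 = 0.
So n = (5 + 765) / 14 = 770/14 = 55.

55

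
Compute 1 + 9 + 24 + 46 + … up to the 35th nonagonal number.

50610

Σ i(7i−5)/2 = (7Σi² − 5Σi) / 2 over i = 1..35.
Σi = 630 and Σi² = 14910.
(7·14910 − 5·630) / 2 = 101220/2 = 50610.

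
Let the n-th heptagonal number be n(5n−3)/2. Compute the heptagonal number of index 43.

4558

The 43rd heptagonal number is n(5n−3)/2 with n = 43.
43·(5·43 − 3)/2 = 43·212/2 = 43·106 = 4558.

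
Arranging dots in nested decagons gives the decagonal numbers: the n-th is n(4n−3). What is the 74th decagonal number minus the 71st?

1731

74·(4·74 − 3) = 21682 and 71·(4·71 − 3) = 19951.
Difference: 21682 − 19951 = 1731.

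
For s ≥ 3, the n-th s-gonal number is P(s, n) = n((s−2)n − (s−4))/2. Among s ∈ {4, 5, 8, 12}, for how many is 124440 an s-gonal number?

s = 4: P(4, 352) = 123904 and P(4, 353) = 124609; 124440 is not s-gonal.
s = 5: P(5, 288) = 124272 and P(5, 289) = 125137; 124440 is not s-gonal.
s = 8: P(8, 204) = 124440. ✓
s = 12: P(12, 158) = 124188 and P(12, 159) = 125769; 124440 is not s-gonal.
Hits: s ∈ {8} → 1.

1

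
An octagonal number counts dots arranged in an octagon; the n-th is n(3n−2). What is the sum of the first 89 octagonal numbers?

Σ i(3i−2) = 3Σi² − 2Σi over i = 1..89.
Σi = 4005 and Σi² = 238965.
3·238965 − 2·4005 = 708885.

708885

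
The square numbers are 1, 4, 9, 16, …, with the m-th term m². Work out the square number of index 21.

The 21st square number is n² with n = 21.
21² = 441.

441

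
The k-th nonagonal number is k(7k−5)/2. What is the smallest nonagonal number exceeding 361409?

Solve n(7n−5)/2 > 361409 for integer n.
The largest n with value ≤ 361409 is 321 (since 359841 ≤ 361409 < 362089), so the first above is n = 322, value 362089.

362089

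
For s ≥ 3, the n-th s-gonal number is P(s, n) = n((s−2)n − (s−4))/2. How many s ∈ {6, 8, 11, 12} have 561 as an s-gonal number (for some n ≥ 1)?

2

s = 6: P(6, 17) = 561. ✓
s = 8: P(8, 14) = 560 and P(8, 15) = 645; 561 is not s-gonal.
s = 11: P(11, 11) = 506 and P(11, 12) = 606; 561 is not s-gonal.
s = 12: P(12, 11) = 561. ✓
Hits: s ∈ {6, 12} → 2.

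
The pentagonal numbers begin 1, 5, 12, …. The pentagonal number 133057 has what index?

298

Set n(3n−1)/2 = 133057, giving 3n² − n − 266114 = 0.
The discriminant is 1 + 24·133057 = 3193369, and √3193369 = 1787.
So n = (1 + 1787) / 6 = 1788/6 = 298.
Check: 298·(3·298 − 1)/2 = 133057. ✓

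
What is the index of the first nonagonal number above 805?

16

Solve n(7n−5)/2 > 805 for integer n.
The largest n with value ≤ 805 is 15 (since 750 ≤ 805 < 856), so the first above is n = 16, value 856.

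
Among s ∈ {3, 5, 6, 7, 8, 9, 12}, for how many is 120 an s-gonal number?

2

s = 3: P(3, 15) = 120. ✓
s = 5: P(5, 9) = 117 and P(5, 10) = 145; 120 is not s-gonal.
s = 6: P(6, 8) = 120. ✓
s = 7: P(7, 7) = 112 and P(7, 8) = 148; 120 is not s-gonal.
s = 8: P(8, 6) = 96 and P(8, 7) = 133; 120 is not s-gonal.
s = 9: P(9, 6) = 111 and P(9, 7) = 154; 120 is not s-gonal.
s = 12: P(12, 5) = 105 and P(12, 6) = 156; 120 is not s-gonal.
Hits: s ∈ {3, 6} → 2.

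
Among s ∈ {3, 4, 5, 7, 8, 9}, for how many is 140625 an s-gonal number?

s = 3: P(3, 529) = 140185 and P(3, 530) = 140715; 140625 is not s-gonal.
s = 4: P(4, 375) = 140625. ✓
s = 5: P(5, 306) = 140301 and P(5, 307) = 141220; 140625 is not s-gonal.
s = 7: P(7, 237) = 140067 and P(7, 238) = 141253; 140625 is not s-gonal.
s = 8: P(8, 216) = 139536 and P(8, 217) = 140833; 140625 is not s-gonal.
s = 9: P(9, 200) = 139500 and P(9, 201) = 140901; 140625 is not s-gonal.
Hits: s ∈ {4} → 1.

1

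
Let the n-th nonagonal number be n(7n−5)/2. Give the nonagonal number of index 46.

7291

The 46th nonagonal number is n(7n−5)/2 with n = 46.
46·(7·46 − 5)/2 = 46·317/2 = 7291.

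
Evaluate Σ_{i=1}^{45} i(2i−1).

61755

Σ i(2i−1) = 2Σi² − Σi over i = 1..45.
Σi = 1035 and Σi² = 31395.
2·31395 − 1·1035 = 61755.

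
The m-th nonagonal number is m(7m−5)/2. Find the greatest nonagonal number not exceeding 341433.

339924

Solve n(7n−5)/2 ≤ 341433 for integer n.
n = 312 gives 339924 ≤ 341433, while n = 313 gives 342109 > 341433; so the answer is 339924.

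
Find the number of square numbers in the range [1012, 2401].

The n-th square number is n².
Smallest index with value ≥ 1012: n = 32 (giving 1024).
Largest index with value ≤ 2401: n = 49 (giving 2401).
Indices 32 through 49: 18 terms.

18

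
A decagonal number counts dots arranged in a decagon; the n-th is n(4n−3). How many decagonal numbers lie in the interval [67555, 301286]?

The n-th decagonal number is n(4n−3).
Smallest index with value ≥ 67555: n = 131 (giving 68251).
Largest index with value ≤ 301286: n = 274 (giving 299482).
Indices 131 through 274: 144 terms.

144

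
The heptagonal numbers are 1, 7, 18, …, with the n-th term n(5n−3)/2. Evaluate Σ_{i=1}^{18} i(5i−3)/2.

Σ i(5i−3)/2 = (5Σi² − 3Σi) / 2 over i = 1..18.
Σi = 171 and Σi² = 2109.
(5·2109 − 3·171) / 2 = 10032/2 = 5016.

5016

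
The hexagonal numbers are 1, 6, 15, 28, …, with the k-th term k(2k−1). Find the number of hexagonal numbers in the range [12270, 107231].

153

The n-th hexagonal number is n(2n−1).
Smallest index with value ≥ 12270: n = 79 (giving 12403).
Largest index with value ≤ 107231: n = 231 (giving 106491).
Indices 79 through 231: 153 terms.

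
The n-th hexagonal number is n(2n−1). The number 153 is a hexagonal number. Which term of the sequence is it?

Set n(2n−1) = 153, giving 2n² − n − 153 = 0.
The discriminant is 1 + 8·153 = 1225, and √1225 = 35.
So n = (1 + 35) / 4 = 36/4 = 9.

9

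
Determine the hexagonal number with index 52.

52·(2·52 − 1) = 52·103 = 5356.

5356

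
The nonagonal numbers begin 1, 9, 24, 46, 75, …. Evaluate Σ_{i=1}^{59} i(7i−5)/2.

241310

Σ i(7i−5)/2 = (7Σi² − 5Σi) / 2 over i = 1..59.
Σi = 1770 and Σi² = 70210.
(7·70210 − 5·1770) / 2 = 482620/2 = 241310.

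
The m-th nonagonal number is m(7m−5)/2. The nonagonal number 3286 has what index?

31

Set n(7n−5)/2 = 3286, giving 7n² − 5n − 6572 = 0.
So n = (5 + 429) / 14 = 434/14 = 31.
Check: 31·(7·31 − 5)/2 = 3286. ✓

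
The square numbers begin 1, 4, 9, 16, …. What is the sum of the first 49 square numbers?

Σ_{i=1}^{49} i² = 49·50·99/6 = 40425.

40425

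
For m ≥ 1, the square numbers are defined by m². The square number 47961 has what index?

We need n² = 47961, so n = √47961 = 219.

219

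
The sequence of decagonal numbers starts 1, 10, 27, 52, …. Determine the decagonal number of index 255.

The 255th decagonal number is n(4n−3) with n = 255.
255·(4·255 − 3) = 255·1017 = 259335.

259335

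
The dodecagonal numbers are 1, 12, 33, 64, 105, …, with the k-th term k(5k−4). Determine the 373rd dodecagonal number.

694153

The 373rd dodecagonal number is n(5n−4) with n = 373.
373·(5·373 − 4) = 373·1861 = 694153.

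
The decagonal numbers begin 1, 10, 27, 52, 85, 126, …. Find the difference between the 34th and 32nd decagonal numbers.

522

34·(4·34 − 3) = 4522 and 32·(4·32 − 3) = 4000.
Difference: 4522 − 4000 = 522.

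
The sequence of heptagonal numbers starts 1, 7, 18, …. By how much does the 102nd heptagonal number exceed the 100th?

1007

102·(5·102 − 3)/2 = 25857 and 100·(5·100 − 3)/2 = 24850.
Difference: 25857 − 24850 = 1007.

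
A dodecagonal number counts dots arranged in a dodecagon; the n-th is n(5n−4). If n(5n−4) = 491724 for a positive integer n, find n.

314

Set n(5n−4) = 491724, giving 5n² − 4n − 491724 = 0.
So n = (4 + 3136) / 10 = 3140/10 = 314.
Check: 314·(5·314 − 4) = 491724. ✓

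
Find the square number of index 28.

The 28th square number is n² with n = 28.
28² = 784.

784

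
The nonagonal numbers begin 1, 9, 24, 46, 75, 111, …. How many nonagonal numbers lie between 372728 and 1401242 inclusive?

The n-th nonagonal number is n(7n−5)/2.
Smallest index with value ≥ 372728: n = 327 (giving 373434).
Largest index with value ≤ 1401242: n = 633 (giving 1400829).
Indices 327 through 633: 307 terms.

307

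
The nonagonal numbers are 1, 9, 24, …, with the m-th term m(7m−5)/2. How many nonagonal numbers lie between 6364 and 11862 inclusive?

16

The n-th nonagonal number is n(7n−5)/2.
Smallest index with value ≥ 6364: n = 43 (giving 6364).
Largest index with value ≤ 11862: n = 58 (giving 11629).
Indices 43 through 58: 16 terms.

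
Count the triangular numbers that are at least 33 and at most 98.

6

The n-th triangular number is n(n+1)/2.
Smallest index with value ≥ 33: n = 8 (giving 36).
Largest index with value ≤ 98: n = 13 (giving 91).
Indices 8 through 13: 6 terms.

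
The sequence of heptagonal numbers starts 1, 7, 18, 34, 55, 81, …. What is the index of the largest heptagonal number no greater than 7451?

54

Solve n(5n−3)/2 ≤ 7451 for integer n.
n = 54 gives 7209 ≤ 7451, while n = 55 gives 7480 > 7451; so the answer is index 54.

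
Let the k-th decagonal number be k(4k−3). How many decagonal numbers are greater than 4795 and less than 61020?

88

The n-th decagonal number is n(4n−3).
Smallest index with value > 4795: n = 36 (giving 5076).
Largest index with value < 61020: n = 123 (giving 60147).
Indices 36 through 123: 88 terms.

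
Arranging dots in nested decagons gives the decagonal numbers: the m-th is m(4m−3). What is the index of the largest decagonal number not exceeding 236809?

243

Solve n(4n−3) ≤ 236809 for integer n.
n = 243 gives 235467 ≤ 236809, while n = 244 gives 237412 > 236809; so the answer is index 243.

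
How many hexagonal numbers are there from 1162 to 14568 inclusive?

The n-th hexagonal number is n(2n−1).
Smallest index with value ≥ 1162: n = 25 (giving 1225).
Largest index with value ≤ 14568: n = 85 (giving 14365).
Indices 25 through 85: 61 terms.

61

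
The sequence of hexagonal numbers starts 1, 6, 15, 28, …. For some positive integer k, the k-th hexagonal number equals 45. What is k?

5

Set n(2n−1) = 45, giving 2n² − n − 45 = 0.
So n = (1 + 19) / 4 = 20/4 = 5.
Check: 5·(2·5 − 1) = 45. ✓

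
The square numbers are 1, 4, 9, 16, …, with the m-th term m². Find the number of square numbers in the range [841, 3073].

The n-th square number is n².
Smallest index with value ≥ 841: n = 29 (giving 841).
Largest index with value ≤ 3073: n = 55 (giving 3025).
Indices 29 through 55: 27 terms.

27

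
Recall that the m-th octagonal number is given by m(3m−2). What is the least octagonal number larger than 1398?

Solve n(3n−2) > 1398 for integer n.
The largest n with value ≤ 1398 is 21 (since 1281 ≤ 1398 < 1408), so the first above is n = 22, value 1408.

1408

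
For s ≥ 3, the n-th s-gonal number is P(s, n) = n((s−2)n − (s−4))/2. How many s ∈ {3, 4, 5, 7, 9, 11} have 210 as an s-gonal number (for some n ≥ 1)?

s = 3: P(3, 20) = 210. ✓
s = 4: P(4, 14) = 196 and P(4, 15) = 225; 210 is not s-gonal.
s = 5: P(5, 12) = 210. ✓
s = 7: P(7, 9) = 189 and P(7, 10) = 235; 210 is not s-gonal.
s = 9: P(9, 8) = 204 and P(9, 9) = 261; 210 is not s-gonal.
s = 11: P(11, 7) = 196 and P(11, 8) = 260; 210 is not s-gonal.
Hits: s ∈ {3, 5} → 2.

2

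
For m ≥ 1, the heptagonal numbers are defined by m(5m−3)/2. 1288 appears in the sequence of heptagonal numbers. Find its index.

Set n(5n−3)/2 = 1288, giving 5n² − 3n − 2576 = 0.
The discriminant is 9 + 40·1288 = 51529, and √51529 = 227.
So n = (3 + 227) / 10 = 230/10 = 23.

23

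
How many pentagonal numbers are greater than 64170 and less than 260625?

The n-th pentagonal number is n(3n−1)/2.
Smallest index with value > 64170: n = 208 (giving 64792).
Largest index with value < 260625: n = 416 (giving 259376).
Indices 208 through 416: 209 terms.

209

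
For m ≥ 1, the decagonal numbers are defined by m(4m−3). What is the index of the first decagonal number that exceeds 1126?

Solve n(4n−3) > 1126 for integer n.
The largest n with value ≤ 1126 is 17 (since 1105 ≤ 1126 < 1242), so the first above is n = 18, value 1242.

18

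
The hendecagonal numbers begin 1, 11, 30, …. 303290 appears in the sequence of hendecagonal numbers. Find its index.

260

Set n(9n−7)/2 = 303290, giving 9n² − 7n − 606580 = 0.
The discriminant is 49 + 72·303290 = 21836929, and √21836929 = 4673.
So n = (7 + 4673) / 18 = 4680/18 = 260.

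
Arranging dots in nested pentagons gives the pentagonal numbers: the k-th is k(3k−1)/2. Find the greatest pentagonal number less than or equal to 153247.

152482

Solve n(3n−1)/2 ≤ 153247 for integer n.
n = 319 gives 152482 ≤ 153247, while n = 320 gives 153440 > 153247; so the answer is 152482.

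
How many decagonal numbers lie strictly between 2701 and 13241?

31

The n-th decagonal number is n(4n−3).
Smallest index with value > 2701: n = 27 (giving 2835).
Largest index with value < 13241: n = 57 (giving 12825).
Indices 27 through 57: 31 terms.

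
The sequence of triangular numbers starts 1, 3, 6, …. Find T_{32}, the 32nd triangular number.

528

The 32nd triangular number is n(n+1)/2 with n = 32.
32·33/2 = 1056/2 = 528.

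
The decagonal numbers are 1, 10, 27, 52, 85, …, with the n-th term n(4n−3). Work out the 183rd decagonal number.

133407

The 183rd decagonal number is n(4n−3) with n = 183.
183·(4·183 − 3) = 183·729 = 133407.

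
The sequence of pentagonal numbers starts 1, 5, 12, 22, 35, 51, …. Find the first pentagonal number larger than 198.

210

Solve n(3n−1)/2 > 198 for integer n.
The largest n with value ≤ 198 is 11 (since 176 ≤ 198 < 210), so the first above is n = 12, value 210.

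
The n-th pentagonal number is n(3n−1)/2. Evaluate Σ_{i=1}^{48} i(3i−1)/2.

56448

Σ i(3i−1)/2 = (3Σi² − Σi) / 2 over i = 1..48.
Σi = 1176 and Σi² = 38024.
(3·38024 − 1·1176) / 2 = 112896/2 = 56448.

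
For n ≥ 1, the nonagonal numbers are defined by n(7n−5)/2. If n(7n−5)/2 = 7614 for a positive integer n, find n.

47

Set n(7n−5)/2 = 7614, giving 7n² − 5n − 15228 = 0.
The discriminant is 25 + 56·7614 = 426409, and √426409 = 653.
So n = (5 + 653) / 14 = 658/14 = 47.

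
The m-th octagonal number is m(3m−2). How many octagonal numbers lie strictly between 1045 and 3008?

The n-th octagonal number is n(3n−2).
Smallest index with value > 1045: n = 20 (giving 1160).
Largest index with value < 3008: n = 31 (giving 2821).
Indices 20 through 31: 12 terms.

12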